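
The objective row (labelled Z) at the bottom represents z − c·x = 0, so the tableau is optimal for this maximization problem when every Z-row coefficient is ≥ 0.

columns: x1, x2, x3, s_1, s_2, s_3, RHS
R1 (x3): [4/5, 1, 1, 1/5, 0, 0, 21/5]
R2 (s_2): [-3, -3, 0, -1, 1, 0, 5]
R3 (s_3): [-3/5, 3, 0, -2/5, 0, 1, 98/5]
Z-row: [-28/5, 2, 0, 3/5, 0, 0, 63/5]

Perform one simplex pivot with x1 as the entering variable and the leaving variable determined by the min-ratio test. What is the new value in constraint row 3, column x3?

Ratio test on column x1 — row 1: (21/5)/(4/5) = 21/4; row 2: entry -3 ≤ 0; row 3: entry -3/5 ≤ 0. Minimum is 21/4 at row 1 (x3 leaves); pivot element 4/5.
Divide row 1 by 4/5; eliminate column x1 from the other rows.
Row 3 update in column x3: 0 − (-3/5)·(5/4) = 3/4.

3/4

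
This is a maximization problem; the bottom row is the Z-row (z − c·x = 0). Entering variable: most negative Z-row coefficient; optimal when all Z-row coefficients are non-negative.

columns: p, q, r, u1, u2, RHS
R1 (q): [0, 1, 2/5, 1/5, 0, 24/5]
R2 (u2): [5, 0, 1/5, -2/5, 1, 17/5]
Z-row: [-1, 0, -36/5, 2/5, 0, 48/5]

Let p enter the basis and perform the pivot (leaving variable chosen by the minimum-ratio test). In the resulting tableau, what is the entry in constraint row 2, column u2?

1/5

Ratio test on column p — row 1: entry 0 ≤ 0; row 2: (17/5)/5 = 17/25. Minimum is 17/25 at row 2 (u2 leaves); pivot element 5.
Divide row 2 by 5; eliminate column p from the other rows.
In the new row 2, the u2 entry is the old entry divided by the pivot: 1/5 = 1/5.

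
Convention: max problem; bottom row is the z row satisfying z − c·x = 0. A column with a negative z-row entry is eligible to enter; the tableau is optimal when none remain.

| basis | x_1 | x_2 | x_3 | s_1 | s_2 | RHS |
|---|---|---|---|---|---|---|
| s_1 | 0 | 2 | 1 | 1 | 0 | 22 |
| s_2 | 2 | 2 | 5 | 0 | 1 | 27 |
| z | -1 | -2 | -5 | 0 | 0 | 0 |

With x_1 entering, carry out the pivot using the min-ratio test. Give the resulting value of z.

Ratio test on column x_1 — row 1: entry 0 ≤ 0; row 2: 27/2 = 27/2. Minimum is 27/2 at row 2 (s_2 leaves); pivot element 2.
Pivot on row 2; the z-row RHS becomes 0 − (-1)·(27/2) = 27/2.

27/2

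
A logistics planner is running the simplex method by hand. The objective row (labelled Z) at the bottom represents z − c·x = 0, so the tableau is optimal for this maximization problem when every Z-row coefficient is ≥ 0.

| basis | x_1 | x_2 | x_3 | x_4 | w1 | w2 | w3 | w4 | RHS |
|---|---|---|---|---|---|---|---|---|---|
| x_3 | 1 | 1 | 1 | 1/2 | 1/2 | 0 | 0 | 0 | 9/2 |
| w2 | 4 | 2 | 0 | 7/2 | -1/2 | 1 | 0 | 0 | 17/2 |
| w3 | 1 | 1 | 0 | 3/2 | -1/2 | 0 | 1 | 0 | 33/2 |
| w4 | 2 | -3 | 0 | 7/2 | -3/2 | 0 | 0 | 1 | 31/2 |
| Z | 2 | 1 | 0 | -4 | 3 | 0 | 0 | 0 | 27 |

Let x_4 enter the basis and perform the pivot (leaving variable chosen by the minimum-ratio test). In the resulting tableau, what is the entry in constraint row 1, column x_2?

Ratio test on column x_4 — row 1: (9/2)/(1/2) = 9; row 2: (17/2)/(7/2) = 17/7; row 3: (33/2)/(3/2) = 11; row 4: (31/2)/(7/2) = 31/7. Minimum is 17/7 at row 2 (w2 leaves); pivot element 7/2.
Divide row 2 by 7/2; eliminate column x_4 from the other rows.
Row 1 update in column x_2: 1 − (1/2)·(4/7) = 5/7.

5/7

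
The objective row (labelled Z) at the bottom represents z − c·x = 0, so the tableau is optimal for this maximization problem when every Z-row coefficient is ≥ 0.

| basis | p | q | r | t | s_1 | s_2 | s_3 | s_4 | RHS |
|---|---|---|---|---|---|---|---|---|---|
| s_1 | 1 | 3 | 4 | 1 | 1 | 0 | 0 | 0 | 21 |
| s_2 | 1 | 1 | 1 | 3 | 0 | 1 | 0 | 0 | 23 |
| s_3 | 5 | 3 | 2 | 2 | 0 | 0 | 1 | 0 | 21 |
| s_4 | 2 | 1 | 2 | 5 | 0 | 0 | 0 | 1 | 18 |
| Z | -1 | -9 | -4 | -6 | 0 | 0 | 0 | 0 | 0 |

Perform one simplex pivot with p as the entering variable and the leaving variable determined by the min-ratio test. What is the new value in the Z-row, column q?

-42/5

Ratio test on column p — row 1: 21/1 = 21; row 2: 23/1 = 23; row 3: 21/5 = 21/5; row 4: 18/2 = 9. Minimum is 21/5 at row 3 (s_3 leaves); pivot element 5.
Divide row 3 by 5; eliminate column p from the other rows.
Z-row update in column q: -9 − (-1)·(3/5) = -42/5.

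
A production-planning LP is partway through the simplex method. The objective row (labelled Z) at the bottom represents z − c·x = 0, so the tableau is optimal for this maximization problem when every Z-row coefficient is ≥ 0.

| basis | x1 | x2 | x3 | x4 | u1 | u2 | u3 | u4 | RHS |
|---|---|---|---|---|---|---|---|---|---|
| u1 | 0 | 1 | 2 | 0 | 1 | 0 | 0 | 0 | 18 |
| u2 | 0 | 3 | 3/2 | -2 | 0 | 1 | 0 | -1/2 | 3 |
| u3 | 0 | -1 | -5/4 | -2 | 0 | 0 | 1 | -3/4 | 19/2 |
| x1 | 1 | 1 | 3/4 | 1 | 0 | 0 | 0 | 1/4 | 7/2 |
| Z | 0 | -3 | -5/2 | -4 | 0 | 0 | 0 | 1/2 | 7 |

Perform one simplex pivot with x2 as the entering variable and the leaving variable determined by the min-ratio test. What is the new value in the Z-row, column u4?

Ratio test on column x2 — row 1: 18/1 = 18; row 2: 3/3 = 1; row 3: entry -1 ≤ 0; row 4: (7/2)/1 = 7/2. Minimum is 1 at row 2 (u2 leaves); pivot element 3.
Divide row 2 by 3; eliminate column x2 from the other rows.
Z-row update in column u4: 1/2 − (-3)·(-1/6) = 0.

0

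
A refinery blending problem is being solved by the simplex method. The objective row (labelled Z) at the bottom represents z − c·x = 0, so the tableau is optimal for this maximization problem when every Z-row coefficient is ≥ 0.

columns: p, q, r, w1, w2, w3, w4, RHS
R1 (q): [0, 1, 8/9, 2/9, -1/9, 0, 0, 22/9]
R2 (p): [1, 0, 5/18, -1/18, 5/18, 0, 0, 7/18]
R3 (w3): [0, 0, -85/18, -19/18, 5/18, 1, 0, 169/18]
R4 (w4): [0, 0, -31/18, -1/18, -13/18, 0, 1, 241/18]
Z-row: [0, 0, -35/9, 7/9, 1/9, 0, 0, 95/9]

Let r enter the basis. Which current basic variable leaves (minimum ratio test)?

p

Column r entries and ratios — q: (22/9)/(8/9) = 11/4; p: (7/18)/(5/18) = 7/5; w3: -85/18 ≤ 0, skip; w4: -31/18 ≤ 0, skip.
Smallest ratio is 7/5 in the row of p, so p leaves.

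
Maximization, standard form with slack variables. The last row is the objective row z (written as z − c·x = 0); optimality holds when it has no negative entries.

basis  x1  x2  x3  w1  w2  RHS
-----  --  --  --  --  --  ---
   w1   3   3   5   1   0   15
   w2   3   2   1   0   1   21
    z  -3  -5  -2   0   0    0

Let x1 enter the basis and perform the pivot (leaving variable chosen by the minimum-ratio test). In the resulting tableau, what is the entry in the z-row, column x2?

-2

Ratio test on column x1 — row 1: 15/3 = 5; row 2: 21/3 = 7. Minimum is 5 at row 1 (w1 leaves); pivot element 3.
Divide row 1 by 3; eliminate column x1 from the other rows.
z-row update in column x2: -5 − (-3)·1 = -2.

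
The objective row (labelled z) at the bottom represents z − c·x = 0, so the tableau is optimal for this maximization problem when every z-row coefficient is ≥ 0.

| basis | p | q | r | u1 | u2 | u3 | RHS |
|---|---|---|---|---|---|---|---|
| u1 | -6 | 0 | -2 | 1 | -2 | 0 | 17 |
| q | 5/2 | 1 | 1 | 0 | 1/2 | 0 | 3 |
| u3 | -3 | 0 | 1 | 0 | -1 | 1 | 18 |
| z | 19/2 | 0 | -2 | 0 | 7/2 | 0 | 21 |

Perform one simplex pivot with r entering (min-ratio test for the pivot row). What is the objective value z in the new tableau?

Ratio test on column r — row 1: entry -2 ≤ 0; row 2: 3/1 = 3; row 3: 18/1 = 18. Minimum is 3 at row 2 (q leaves); pivot element 1.
Pivot on row 2; the z-row RHS becomes 21 − (-2)·3 = 27.

27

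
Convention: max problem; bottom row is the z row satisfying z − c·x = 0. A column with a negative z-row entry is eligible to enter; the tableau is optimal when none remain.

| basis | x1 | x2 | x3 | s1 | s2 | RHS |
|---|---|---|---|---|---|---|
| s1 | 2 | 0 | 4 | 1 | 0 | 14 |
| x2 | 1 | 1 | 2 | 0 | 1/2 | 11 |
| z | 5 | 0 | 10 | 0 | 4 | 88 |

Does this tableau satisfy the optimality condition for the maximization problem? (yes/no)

yes

Every z-row coefficient is ≥ 0, so the tableau is optimal.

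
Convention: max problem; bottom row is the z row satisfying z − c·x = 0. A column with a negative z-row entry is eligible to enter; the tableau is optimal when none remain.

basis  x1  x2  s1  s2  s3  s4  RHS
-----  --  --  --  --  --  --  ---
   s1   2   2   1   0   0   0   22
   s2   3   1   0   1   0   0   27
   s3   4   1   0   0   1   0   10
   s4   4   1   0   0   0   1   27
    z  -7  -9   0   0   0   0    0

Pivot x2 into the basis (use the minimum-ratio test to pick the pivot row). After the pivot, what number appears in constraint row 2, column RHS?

Ratio test on column x2 — row 1: 22/2 = 11; row 2: 27/1 = 27; row 3: 10/1 = 10; row 4: 27/1 = 27. Minimum is 10 at row 3 (s3 leaves); pivot element 1.
Divide row 3 by 1; eliminate column x2 from the other rows.
Row 2 update in column RHS: 27 − 1·10 = 17.

17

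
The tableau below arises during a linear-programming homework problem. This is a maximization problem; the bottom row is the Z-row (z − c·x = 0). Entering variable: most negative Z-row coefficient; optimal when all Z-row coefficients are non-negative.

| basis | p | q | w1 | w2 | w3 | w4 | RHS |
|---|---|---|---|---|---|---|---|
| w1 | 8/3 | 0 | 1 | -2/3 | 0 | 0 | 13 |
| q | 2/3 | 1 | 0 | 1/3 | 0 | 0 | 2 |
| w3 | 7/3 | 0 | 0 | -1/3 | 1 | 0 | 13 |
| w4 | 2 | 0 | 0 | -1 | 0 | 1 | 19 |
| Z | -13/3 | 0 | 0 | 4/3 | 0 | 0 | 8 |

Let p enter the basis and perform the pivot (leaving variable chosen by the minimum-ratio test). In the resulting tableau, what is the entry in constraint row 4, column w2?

Ratio test on column p — row 1: 13/(8/3) = 39/8; row 2: 2/(2/3) = 3; row 3: 13/(7/3) = 39/7; row 4: 19/2 = 19/2. Minimum is 3 at row 2 (q leaves); pivot element 2/3.
Divide row 2 by 2/3; eliminate column p from the other rows.
Row 4 update in column w2: -1 − 2·(1/2) = -2.

-2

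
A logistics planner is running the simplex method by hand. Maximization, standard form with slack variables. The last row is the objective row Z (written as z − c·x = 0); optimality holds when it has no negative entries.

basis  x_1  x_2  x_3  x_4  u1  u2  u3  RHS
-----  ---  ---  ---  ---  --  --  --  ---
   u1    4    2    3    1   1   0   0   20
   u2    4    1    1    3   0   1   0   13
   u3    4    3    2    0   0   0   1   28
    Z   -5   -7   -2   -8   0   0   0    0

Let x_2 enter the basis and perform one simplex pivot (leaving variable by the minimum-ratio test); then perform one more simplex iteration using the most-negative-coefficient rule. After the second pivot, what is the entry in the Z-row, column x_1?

103/9

Ratio test on column x_2 — row 1: 20/2 = 10; row 2: 13/1 = 13; row 3: 28/3 = 28/3. Minimum is 28/3 at row 3 (u3 leaves); pivot element 3.
Divide row 3 by 3; eliminate column x_2 from the other rows.
Second iteration: most negative Z-row entry is -8 in column x_4, so x_4 enters.
Ratio test on column x_4 — row 1: (4/3)/1 = 4/3; row 2: (11/3)/3 = 11/9; row 3: entry 0 ≤ 0. Minimum is 11/9 at row 2 (u2 leaves); pivot element 3.
Divide row 2 by 3; eliminate column x_4 from the other rows.
After both pivots, the entry at the Z-row, column x_1 is 103/9.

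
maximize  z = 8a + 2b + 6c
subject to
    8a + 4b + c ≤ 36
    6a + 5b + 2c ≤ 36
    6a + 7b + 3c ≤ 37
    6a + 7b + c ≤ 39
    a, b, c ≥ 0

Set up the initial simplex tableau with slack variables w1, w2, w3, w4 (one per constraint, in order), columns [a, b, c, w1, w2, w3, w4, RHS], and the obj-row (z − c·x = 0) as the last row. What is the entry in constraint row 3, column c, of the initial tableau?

3

Constraint 3 has coefficient 3 on c.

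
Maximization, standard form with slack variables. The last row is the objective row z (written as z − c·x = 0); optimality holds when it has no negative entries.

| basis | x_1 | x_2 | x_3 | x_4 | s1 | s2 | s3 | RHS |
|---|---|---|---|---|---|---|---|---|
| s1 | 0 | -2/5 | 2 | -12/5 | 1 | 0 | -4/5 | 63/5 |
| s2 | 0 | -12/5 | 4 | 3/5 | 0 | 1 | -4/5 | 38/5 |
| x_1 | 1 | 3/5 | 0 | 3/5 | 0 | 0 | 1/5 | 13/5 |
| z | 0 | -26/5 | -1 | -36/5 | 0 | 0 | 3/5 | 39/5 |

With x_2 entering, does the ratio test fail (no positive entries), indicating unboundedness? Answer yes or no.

Column x_2 has positive entries in row(s) 3, so the ratio test bounds it — not unbounded.

no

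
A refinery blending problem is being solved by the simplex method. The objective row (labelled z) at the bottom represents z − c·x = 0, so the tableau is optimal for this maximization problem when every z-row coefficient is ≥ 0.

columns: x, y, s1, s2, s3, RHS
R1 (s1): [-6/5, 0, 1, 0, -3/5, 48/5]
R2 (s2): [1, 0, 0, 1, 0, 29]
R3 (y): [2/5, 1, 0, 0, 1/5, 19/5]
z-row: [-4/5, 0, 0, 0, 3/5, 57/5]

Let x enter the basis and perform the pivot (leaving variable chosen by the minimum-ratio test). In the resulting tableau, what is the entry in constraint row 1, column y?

3

Ratio test on column x — row 1: entry -6/5 ≤ 0; row 2: 29/1 = 29; row 3: (19/5)/(2/5) = 19/2. Minimum is 19/2 at row 3 (y leaves); pivot element 2/5.
Divide row 3 by 2/5; eliminate column x from the other rows.
Row 1 update in column y: 0 − (-6/5)·(5/2) = 3.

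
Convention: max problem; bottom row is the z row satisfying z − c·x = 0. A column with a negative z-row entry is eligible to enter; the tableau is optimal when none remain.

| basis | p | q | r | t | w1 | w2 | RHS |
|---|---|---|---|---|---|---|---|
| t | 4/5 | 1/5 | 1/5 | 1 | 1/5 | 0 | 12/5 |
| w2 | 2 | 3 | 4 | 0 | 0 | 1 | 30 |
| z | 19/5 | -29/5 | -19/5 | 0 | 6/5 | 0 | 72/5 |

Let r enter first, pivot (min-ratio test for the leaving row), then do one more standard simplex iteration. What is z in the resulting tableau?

Ratio test on column r — row 1: (12/5)/(1/5) = 12; row 2: 30/4 = 15/2. Minimum is 15/2 at row 2 (w2 leaves); pivot element 4.
Pivot on row 2; the z-row RHS becomes 72/5 − (-19/5)·(15/2) = 429/10.
Next entering variable (most negative z-row entry -59/20): q.
Ratio test on column q — row 1: (9/10)/(1/20) = 18; row 2: (15/2)/(3/4) = 10. Minimum is 10 at row 2 (r leaves); pivot element 3/4.
After the second pivot the z-row RHS is 429/10 − (-59/20)·10 = 362/5.

362/5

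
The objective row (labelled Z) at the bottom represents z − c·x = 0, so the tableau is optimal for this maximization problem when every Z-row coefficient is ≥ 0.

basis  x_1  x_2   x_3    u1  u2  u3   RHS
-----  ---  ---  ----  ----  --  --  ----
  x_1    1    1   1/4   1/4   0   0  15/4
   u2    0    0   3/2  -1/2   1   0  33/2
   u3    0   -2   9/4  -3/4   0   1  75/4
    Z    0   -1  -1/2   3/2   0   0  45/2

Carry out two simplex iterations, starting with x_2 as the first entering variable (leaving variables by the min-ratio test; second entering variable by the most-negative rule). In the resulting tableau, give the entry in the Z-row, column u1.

Ratio test on column x_2 — row 1: (15/4)/1 = 15/4; row 2: entry 0 ≤ 0; row 3: entry -2 ≤ 0. Minimum is 15/4 at row 1 (x_1 leaves); pivot element 1.
Divide row 1 by 1; eliminate column x_2 from the other rows.
Second iteration: most negative Z-row entry is -1/4 in column x_3, so x_3 enters.
Ratio test on column x_3 — row 1: (15/4)/(1/4) = 15; row 2: (33/2)/(3/2) = 11; row 3: (105/4)/(11/4) = 105/11. Minimum is 105/11 at row 3 (u3 leaves); pivot element 11/4.
Divide row 3 by 11/4; eliminate column x_3 from the other rows.
After both pivots, the entry at the Z-row, column u1 is 19/11.

19/11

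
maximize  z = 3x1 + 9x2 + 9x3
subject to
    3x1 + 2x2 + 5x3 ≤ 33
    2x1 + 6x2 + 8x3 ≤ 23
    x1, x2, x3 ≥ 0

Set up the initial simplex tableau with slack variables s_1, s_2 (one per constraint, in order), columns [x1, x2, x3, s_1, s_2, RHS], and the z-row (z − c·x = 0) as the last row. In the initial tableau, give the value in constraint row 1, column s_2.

0

Slack s_2 belongs to constraint 2; its column is the unit vector e_2, so the entry in row 1 is 0.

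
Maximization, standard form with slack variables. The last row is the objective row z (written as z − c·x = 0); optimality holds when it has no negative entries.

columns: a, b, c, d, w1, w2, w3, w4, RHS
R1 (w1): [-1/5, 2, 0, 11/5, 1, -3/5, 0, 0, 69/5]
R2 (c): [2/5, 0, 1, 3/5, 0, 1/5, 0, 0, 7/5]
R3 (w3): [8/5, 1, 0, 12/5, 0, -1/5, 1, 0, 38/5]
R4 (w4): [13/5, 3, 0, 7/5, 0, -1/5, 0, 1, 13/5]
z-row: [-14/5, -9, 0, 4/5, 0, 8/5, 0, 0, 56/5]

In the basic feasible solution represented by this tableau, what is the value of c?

7/5

c is basic (row 2); its value is the RHS of that row, 7/5.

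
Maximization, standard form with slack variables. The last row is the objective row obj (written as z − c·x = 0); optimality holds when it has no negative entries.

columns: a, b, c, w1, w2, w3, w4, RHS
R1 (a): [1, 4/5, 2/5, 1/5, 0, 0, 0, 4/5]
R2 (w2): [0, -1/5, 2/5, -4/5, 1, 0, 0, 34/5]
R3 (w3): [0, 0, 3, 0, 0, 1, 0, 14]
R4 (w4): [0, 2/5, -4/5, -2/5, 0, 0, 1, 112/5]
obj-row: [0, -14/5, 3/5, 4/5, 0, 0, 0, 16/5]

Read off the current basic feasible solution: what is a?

4/5

a is basic (row 1); its value is the RHS of that row, 4/5.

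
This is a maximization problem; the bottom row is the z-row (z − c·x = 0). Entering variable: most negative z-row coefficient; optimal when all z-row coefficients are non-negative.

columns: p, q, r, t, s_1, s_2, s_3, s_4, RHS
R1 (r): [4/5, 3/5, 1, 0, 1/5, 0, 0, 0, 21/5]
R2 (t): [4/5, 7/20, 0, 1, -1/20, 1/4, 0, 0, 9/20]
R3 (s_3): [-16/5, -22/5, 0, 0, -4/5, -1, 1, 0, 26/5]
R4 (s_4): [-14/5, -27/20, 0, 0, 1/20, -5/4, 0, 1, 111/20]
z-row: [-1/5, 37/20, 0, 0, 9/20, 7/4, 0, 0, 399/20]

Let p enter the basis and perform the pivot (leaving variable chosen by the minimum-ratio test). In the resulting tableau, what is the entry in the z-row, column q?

31/16

Ratio test on column p — row 1: (21/5)/(4/5) = 21/4; row 2: (9/20)/(4/5) = 9/16; row 3: entry -16/5 ≤ 0; row 4: entry -14/5 ≤ 0. Minimum is 9/16 at row 2 (t leaves); pivot element 4/5.
Divide row 2 by 4/5; eliminate column p from the other rows.
z-row update in column q: 37/20 − (-1/5)·(7/16) = 31/16.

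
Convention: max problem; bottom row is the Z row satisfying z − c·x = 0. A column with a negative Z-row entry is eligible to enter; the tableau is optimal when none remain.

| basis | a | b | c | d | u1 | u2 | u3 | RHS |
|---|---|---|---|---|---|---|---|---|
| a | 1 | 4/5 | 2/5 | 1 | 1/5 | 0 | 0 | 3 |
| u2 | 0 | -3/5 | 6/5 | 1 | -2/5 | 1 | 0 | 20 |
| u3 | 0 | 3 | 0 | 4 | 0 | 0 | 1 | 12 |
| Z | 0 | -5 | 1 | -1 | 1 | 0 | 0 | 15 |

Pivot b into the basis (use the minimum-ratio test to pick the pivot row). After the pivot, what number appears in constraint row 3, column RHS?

Ratio test on column b — row 1: 3/(4/5) = 15/4; row 2: entry -3/5 ≤ 0; row 3: 12/3 = 4. Minimum is 15/4 at row 1 (a leaves); pivot element 4/5.
Divide row 1 by 4/5; eliminate column b from the other rows.
Row 3 update in column RHS: 12 − 3·(15/4) = 3/4.

3/4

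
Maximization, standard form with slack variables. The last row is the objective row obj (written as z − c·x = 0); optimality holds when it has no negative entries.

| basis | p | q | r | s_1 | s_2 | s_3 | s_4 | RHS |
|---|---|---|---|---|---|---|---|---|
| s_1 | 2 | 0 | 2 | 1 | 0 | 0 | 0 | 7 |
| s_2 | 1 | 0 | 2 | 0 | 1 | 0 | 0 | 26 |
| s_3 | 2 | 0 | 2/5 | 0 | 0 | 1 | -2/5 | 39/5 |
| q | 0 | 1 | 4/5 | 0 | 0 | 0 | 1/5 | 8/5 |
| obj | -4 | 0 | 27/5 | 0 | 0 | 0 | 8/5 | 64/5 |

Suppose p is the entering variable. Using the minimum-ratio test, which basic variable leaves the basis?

s_1

Column p entries and ratios — s_1: 7/2 = 7/2; s_2: 26/1 = 26; s_3: (39/5)/2 = 39/10; q: 0 ≤ 0, skip.
Smallest ratio is 7/2 in the row of s_1, so s_1 leaves.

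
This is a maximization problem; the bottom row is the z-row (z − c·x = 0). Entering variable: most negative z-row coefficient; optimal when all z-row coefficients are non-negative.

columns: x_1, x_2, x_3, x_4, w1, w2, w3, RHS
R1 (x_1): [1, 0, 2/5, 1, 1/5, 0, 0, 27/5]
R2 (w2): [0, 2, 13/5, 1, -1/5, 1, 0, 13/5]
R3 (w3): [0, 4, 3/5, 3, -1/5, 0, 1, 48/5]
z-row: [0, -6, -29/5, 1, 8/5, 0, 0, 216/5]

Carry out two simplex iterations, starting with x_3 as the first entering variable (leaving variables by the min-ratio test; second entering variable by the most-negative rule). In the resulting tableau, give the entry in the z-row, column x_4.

4

Ratio test on column x_3 — row 1: (27/5)/(2/5) = 27/2; row 2: (13/5)/(13/5) = 1; row 3: (48/5)/(3/5) = 16. Minimum is 1 at row 2 (w2 leaves); pivot element 13/5.
Divide row 2 by 13/5; eliminate column x_3 from the other rows.
Second iteration: most negative z-row entry is -20/13 in column x_2, so x_2 enters.
Ratio test on column x_2 — row 1: entry -4/13 ≤ 0; row 2: 1/(10/13) = 13/10; row 3: 9/(46/13) = 117/46. Minimum is 13/10 at row 2 (x_3 leaves); pivot element 10/13.
Divide row 2 by 10/13; eliminate column x_2 from the other rows.
After both pivots, the entry at the z-row, column x_4 is 4.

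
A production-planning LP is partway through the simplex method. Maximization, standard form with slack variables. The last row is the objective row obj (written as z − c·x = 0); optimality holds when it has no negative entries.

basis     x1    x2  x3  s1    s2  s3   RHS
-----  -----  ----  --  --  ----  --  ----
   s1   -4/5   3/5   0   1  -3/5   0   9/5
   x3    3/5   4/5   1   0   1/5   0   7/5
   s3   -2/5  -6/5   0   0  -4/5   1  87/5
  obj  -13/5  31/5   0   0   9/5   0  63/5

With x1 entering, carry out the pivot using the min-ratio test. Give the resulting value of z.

56/3

Ratio test on column x1 — row 1: entry -4/5 ≤ 0; row 2: (7/5)/(3/5) = 7/3; row 3: entry -2/5 ≤ 0. Minimum is 7/3 at row 2 (x3 leaves); pivot element 3/5.
Pivot on row 2; the obj-row RHS becomes 63/5 − (-13/5)·(7/3) = 56/3.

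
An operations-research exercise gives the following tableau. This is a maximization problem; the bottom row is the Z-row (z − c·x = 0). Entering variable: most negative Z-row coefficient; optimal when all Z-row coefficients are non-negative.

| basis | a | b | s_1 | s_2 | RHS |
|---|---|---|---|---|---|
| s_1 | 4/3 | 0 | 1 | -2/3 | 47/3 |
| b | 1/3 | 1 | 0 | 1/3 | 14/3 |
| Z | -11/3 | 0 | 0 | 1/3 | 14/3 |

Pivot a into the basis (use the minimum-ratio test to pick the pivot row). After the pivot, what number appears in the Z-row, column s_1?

11/4

Ratio test on column a — row 1: (47/3)/(4/3) = 47/4; row 2: (14/3)/(1/3) = 14. Minimum is 47/4 at row 1 (s_1 leaves); pivot element 4/3.
Divide row 1 by 4/3; eliminate column a from the other rows.
Z-row update in column s_1: 0 − (-11/3)·(3/4) = 11/4.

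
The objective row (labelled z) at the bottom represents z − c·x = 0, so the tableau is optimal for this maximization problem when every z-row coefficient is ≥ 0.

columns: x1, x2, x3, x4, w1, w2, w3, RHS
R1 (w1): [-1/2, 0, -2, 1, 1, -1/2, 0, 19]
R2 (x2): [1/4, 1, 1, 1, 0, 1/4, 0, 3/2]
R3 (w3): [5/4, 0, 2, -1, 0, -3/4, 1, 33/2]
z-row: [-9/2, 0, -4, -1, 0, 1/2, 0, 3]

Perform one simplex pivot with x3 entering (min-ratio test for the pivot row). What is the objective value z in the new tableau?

9

Ratio test on column x3 — row 1: entry -2 ≤ 0; row 2: (3/2)/1 = 3/2; row 3: (33/2)/2 = 33/4. Minimum is 3/2 at row 2 (x2 leaves); pivot element 1.
Pivot on row 2; the z-row RHS becomes 3 − (-4)·(3/2) = 9.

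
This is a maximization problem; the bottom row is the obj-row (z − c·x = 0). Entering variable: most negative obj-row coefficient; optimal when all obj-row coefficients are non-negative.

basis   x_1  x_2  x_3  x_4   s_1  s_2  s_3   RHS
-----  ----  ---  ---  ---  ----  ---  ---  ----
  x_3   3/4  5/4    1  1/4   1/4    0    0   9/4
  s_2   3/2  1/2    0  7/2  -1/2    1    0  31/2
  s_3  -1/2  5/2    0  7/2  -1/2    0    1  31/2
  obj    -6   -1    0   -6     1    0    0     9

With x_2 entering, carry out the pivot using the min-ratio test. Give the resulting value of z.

Ratio test on column x_2 — row 1: (9/4)/(5/4) = 9/5; row 2: (31/2)/(1/2) = 31; row 3: (31/2)/(5/2) = 31/5. Minimum is 9/5 at row 1 (x_3 leaves); pivot element 5/4.
Pivot on row 1; the obj-row RHS becomes 9 − (-1)·(9/5) = 54/5.

54/5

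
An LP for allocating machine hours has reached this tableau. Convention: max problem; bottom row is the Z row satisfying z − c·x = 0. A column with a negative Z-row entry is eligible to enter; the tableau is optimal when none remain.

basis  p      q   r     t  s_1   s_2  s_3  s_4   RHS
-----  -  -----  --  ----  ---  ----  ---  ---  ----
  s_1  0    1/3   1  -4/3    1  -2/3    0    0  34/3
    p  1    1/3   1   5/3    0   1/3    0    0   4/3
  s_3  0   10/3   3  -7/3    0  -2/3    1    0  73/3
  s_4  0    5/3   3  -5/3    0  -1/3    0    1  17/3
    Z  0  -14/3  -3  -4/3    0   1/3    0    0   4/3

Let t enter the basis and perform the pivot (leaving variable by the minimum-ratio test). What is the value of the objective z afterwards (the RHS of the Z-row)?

Ratio test on column t — row 1: entry -4/3 ≤ 0; row 2: (4/3)/(5/3) = 4/5; row 3: entry -7/3 ≤ 0; row 4: entry -5/3 ≤ 0. Minimum is 4/5 at row 2 (p leaves); pivot element 5/3.
Pivot on row 2; the Z-row RHS becomes 4/3 − (-4/3)·(4/5) = 12/5.

12/5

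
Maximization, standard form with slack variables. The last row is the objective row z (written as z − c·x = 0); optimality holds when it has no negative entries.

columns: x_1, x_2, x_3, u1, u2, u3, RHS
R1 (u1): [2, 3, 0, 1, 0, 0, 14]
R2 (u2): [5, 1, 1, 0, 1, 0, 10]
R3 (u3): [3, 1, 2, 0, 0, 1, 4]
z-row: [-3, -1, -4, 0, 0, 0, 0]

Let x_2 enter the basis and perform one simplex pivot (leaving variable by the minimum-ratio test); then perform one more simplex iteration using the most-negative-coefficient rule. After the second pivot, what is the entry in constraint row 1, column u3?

Ratio test on column x_2 — row 1: 14/3 = 14/3; row 2: 10/1 = 10; row 3: 4/1 = 4. Minimum is 4 at row 3 (u3 leaves); pivot element 1.
Divide row 3 by 1; eliminate column x_2 from the other rows.
Second iteration: most negative z-row entry is -2 in column x_3, so x_3 enters.
Ratio test on column x_3 — row 1: entry -6 ≤ 0; row 2: entry -1 ≤ 0; row 3: 4/2 = 2. Minimum is 2 at row 3 (x_2 leaves); pivot element 2.
Divide row 3 by 2; eliminate column x_3 from the other rows.
After both pivots, the entry at constraint row 1, column u3 is 0.

0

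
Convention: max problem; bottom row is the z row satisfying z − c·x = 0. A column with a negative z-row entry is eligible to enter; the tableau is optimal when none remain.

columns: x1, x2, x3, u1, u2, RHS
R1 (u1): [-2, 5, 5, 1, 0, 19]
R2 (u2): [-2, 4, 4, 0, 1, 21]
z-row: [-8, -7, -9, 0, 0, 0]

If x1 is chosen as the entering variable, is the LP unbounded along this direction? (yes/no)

Every constraint-row entry in column x1 is ≤ 0, so increasing x1 is unbounded.

yes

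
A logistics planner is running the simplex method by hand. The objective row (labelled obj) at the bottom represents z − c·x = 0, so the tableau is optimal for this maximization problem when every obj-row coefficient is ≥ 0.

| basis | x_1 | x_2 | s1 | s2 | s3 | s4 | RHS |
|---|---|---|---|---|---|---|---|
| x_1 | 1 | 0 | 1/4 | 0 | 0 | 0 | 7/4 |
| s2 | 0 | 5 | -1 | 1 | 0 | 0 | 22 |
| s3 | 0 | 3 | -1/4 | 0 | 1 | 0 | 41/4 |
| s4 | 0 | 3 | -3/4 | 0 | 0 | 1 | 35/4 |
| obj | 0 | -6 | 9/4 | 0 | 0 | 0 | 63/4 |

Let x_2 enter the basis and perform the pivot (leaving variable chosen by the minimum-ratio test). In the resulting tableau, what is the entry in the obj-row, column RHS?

Ratio test on column x_2 — row 1: entry 0 ≤ 0; row 2: 22/5 = 22/5; row 3: (41/4)/3 = 41/12; row 4: (35/4)/3 = 35/12. Minimum is 35/12 at row 4 (s4 leaves); pivot element 3.
Divide row 4 by 3; eliminate column x_2 from the other rows.
obj-row update in column RHS: 63/4 − (-6)·(35/12) = 133/4.

133/4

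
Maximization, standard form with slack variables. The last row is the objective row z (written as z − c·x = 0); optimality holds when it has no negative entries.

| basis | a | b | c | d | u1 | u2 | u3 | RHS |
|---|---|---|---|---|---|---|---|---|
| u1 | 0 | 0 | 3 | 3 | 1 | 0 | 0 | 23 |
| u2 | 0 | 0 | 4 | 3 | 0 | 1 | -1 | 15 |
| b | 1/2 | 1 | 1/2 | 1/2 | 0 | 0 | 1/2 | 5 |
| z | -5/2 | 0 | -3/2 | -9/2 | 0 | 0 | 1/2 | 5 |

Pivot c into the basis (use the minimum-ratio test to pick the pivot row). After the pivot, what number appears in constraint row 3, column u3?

5/8

Ratio test on column c — row 1: 23/3 = 23/3; row 2: 15/4 = 15/4; row 3: 5/(1/2) = 10. Minimum is 15/4 at row 2 (u2 leaves); pivot element 4.
Divide row 2 by 4; eliminate column c from the other rows.
Row 3 update in column u3: 1/2 − (1/2)·(-1/4) = 5/8.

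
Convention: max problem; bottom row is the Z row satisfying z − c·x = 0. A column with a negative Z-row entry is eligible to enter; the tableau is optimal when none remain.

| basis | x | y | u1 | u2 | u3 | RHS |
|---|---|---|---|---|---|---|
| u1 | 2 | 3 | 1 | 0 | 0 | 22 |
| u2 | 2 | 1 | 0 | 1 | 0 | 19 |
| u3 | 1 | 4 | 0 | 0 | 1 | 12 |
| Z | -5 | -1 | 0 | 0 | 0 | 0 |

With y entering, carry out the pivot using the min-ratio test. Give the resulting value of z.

3

Ratio test on column y — row 1: 22/3 = 22/3; row 2: 19/1 = 19; row 3: 12/4 = 3. Minimum is 3 at row 3 (u3 leaves); pivot element 4.
Pivot on row 3; the Z-row RHS becomes 0 − (-1)·3 = 3.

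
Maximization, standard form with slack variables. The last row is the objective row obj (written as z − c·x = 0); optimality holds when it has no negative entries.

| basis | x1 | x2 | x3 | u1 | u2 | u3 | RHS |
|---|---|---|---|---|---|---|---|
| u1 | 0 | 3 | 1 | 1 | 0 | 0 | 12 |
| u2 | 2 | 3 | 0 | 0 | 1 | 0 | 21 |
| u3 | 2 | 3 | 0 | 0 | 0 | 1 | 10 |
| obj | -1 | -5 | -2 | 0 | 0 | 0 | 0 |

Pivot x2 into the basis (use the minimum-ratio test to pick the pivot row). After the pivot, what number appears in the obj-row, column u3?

Ratio test on column x2 — row 1: 12/3 = 4; row 2: 21/3 = 7; row 3: 10/3 = 10/3. Minimum is 10/3 at row 3 (u3 leaves); pivot element 3.
Divide row 3 by 3; eliminate column x2 from the other rows.
obj-row update in column u3: 0 − (-5)·(1/3) = 5/3.

5/3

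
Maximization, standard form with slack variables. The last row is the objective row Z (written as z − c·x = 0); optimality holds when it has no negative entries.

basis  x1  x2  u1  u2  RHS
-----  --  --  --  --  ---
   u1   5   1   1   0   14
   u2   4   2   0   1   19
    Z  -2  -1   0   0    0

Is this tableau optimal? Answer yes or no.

no

The Z-row has a negative entry -2 in column x1, so it is not optimal.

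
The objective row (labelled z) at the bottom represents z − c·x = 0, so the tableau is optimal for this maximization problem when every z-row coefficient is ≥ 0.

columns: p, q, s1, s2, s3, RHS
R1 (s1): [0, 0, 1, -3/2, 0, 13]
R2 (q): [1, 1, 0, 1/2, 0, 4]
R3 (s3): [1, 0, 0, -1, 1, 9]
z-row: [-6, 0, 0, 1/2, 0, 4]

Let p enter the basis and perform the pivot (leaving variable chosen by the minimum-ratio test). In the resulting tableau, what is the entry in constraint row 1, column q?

0

Ratio test on column p — row 1: entry 0 ≤ 0; row 2: 4/1 = 4; row 3: 9/1 = 9. Minimum is 4 at row 2 (q leaves); pivot element 1.
Divide row 2 by 1; eliminate column p from the other rows.
Row 1 update in column q: 0 − 0·1 = 0.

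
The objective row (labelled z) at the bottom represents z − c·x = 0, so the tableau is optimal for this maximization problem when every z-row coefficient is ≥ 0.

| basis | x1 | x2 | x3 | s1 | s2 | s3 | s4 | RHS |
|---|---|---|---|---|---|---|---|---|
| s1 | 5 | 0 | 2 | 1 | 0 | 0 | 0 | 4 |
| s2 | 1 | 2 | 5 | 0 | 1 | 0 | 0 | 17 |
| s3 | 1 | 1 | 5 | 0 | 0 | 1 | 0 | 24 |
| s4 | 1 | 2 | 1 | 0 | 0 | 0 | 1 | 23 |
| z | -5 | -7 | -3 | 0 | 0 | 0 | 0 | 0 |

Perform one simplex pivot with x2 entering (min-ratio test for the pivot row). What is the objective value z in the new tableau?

Ratio test on column x2 — row 1: entry 0 ≤ 0; row 2: 17/2 = 17/2; row 3: 24/1 = 24; row 4: 23/2 = 23/2. Minimum is 17/2 at row 2 (s2 leaves); pivot element 2.
Pivot on row 2; the z-row RHS becomes 0 − (-7)·(17/2) = 119/2.

119/2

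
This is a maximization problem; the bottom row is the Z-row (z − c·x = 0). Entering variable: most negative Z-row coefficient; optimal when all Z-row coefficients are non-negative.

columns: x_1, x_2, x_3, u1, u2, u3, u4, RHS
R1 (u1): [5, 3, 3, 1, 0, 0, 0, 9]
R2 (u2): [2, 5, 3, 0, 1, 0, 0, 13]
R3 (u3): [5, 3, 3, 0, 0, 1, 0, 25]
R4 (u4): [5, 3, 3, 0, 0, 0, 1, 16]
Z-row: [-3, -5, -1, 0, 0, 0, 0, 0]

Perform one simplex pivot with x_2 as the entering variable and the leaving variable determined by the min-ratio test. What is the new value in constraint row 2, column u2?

1/5

Ratio test on column x_2 — row 1: 9/3 = 3; row 2: 13/5 = 13/5; row 3: 25/3 = 25/3; row 4: 16/3 = 16/3. Minimum is 13/5 at row 2 (u2 leaves); pivot element 5.
Divide row 2 by 5; eliminate column x_2 from the other rows.
In the new row 2, the u2 entry is the old entry divided by the pivot: 1/5 = 1/5.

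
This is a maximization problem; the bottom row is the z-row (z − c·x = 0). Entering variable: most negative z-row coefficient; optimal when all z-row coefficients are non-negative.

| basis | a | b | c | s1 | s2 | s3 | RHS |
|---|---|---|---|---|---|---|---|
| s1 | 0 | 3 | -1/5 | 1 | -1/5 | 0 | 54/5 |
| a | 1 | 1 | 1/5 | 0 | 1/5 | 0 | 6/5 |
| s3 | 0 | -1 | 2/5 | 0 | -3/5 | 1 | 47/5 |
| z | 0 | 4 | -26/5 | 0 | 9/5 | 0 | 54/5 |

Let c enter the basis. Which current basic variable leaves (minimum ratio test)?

Column c entries and ratios — s1: -1/5 ≤ 0, skip; a: (6/5)/(1/5) = 6; s3: (47/5)/(2/5) = 47/2.
Smallest ratio is 6 in the row of a, so a leaves.

a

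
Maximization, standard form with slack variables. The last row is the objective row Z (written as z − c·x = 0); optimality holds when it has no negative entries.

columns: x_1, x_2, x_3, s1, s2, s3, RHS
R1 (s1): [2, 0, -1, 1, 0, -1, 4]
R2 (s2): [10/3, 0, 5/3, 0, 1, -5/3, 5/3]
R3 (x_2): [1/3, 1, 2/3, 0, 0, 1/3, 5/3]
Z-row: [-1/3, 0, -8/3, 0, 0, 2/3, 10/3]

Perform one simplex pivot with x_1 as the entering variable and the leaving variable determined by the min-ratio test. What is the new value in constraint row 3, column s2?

-1/10

Ratio test on column x_1 — row 1: 4/2 = 2; row 2: (5/3)/(10/3) = 1/2; row 3: (5/3)/(1/3) = 5. Minimum is 1/2 at row 2 (s2 leaves); pivot element 10/3.
Divide row 2 by 10/3; eliminate column x_1 from the other rows.
Row 3 update in column s2: 0 − (1/3)·(3/10) = -1/10.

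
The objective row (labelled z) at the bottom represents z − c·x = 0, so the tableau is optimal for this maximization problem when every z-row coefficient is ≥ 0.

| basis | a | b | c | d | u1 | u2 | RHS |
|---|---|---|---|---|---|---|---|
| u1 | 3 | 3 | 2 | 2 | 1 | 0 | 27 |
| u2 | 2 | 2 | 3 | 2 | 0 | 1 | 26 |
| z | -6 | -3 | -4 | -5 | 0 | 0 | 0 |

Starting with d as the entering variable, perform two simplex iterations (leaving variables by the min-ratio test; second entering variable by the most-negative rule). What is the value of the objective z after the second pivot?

Ratio test on column d — row 1: 27/2 = 27/2; row 2: 26/2 = 13. Minimum is 13 at row 2 (u2 leaves); pivot element 2.
Pivot on row 2; the z-row RHS becomes 0 − (-5)·13 = 65.
Next entering variable (most negative z-row entry -1): a.
Ratio test on column a — row 1: 1/1 = 1; row 2: 13/1 = 13. Minimum is 1 at row 1 (u1 leaves); pivot element 1.
After the second pivot the z-row RHS is 65 − (-1)·1 = 66.

66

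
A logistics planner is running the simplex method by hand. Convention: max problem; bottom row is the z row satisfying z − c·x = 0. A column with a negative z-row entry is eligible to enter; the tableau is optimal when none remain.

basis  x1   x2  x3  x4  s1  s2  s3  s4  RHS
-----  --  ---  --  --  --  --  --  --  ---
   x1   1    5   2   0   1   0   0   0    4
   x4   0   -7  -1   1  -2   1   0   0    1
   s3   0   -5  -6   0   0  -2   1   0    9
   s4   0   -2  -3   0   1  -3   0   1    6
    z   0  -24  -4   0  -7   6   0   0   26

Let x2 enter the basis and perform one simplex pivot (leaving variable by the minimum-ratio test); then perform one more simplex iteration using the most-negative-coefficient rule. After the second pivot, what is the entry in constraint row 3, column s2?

-2

Ratio test on column x2 — row 1: 4/5 = 4/5; row 2: entry -7 ≤ 0; row 3: entry -5 ≤ 0; row 4: entry -2 ≤ 0. Minimum is 4/5 at row 1 (x1 leaves); pivot element 5.
Divide row 1 by 5; eliminate column x2 from the other rows.
Second iteration: most negative z-row entry is -11/5 in column s1, so s1 enters.
Ratio test on column s1 — row 1: (4/5)/(1/5) = 4; row 2: entry -3/5 ≤ 0; row 3: 13/1 = 13; row 4: (38/5)/(7/5) = 38/7. Minimum is 4 at row 1 (x2 leaves); pivot element 1/5.
Divide row 1 by 1/5; eliminate column s1 from the other rows.
After both pivots, the entry at constraint row 3, column s2 is -2.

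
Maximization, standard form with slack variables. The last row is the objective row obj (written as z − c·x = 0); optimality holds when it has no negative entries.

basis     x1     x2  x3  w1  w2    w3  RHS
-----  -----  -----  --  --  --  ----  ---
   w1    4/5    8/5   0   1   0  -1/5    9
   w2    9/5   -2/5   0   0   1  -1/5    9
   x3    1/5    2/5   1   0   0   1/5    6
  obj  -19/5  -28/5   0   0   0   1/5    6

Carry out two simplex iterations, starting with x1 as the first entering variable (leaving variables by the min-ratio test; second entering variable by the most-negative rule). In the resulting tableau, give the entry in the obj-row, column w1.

Ratio test on column x1 — row 1: 9/(4/5) = 45/4; row 2: 9/(9/5) = 5; row 3: 6/(1/5) = 30. Minimum is 5 at row 2 (w2 leaves); pivot element 9/5.
Divide row 2 by 9/5; eliminate column x1 from the other rows.
Second iteration: most negative obj-row entry is -58/9 in column x2, so x2 enters.
Ratio test on column x2 — row 1: 5/(16/9) = 45/16; row 2: entry -2/9 ≤ 0; row 3: 5/(4/9) = 45/4. Minimum is 45/16 at row 1 (w1 leaves); pivot element 16/9.
Divide row 1 by 16/9; eliminate column x2 from the other rows.
After both pivots, the entry at the obj-row, column w1 is 29/8.

29/8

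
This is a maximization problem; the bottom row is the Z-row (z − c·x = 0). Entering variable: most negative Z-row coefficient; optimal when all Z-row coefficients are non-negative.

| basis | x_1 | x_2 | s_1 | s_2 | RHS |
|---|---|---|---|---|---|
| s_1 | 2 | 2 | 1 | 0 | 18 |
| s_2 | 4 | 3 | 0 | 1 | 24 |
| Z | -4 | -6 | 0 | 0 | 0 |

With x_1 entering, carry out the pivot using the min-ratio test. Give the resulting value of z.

24

Ratio test on column x_1 — row 1: 18/2 = 9; row 2: 24/4 = 6. Minimum is 6 at row 2 (s_2 leaves); pivot element 4.
Pivot on row 2; the Z-row RHS becomes 0 − (-4)·6 = 24.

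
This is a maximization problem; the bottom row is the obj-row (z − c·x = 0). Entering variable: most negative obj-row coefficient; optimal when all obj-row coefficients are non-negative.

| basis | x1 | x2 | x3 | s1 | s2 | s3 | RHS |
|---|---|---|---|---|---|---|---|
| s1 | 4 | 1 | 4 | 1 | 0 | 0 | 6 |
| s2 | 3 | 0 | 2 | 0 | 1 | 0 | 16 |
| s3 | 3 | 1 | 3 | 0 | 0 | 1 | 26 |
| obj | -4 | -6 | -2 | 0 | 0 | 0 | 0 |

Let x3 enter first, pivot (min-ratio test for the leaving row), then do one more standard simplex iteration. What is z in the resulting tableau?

Ratio test on column x3 — row 1: 6/4 = 3/2; row 2: 16/2 = 8; row 3: 26/3 = 26/3. Minimum is 3/2 at row 1 (s1 leaves); pivot element 4.
Pivot on row 1; the obj-row RHS becomes 0 − (-2)·(3/2) = 3.
Next entering variable (most negative obj-row entry -11/2): x2.
Ratio test on column x2 — row 1: (3/2)/(1/4) = 6; row 2: entry -1/2 ≤ 0; row 3: (43/2)/(1/4) = 86. Minimum is 6 at row 1 (x3 leaves); pivot element 1/4.
After the second pivot the obj-row RHS is 3 − (-11/2)·6 = 36.

36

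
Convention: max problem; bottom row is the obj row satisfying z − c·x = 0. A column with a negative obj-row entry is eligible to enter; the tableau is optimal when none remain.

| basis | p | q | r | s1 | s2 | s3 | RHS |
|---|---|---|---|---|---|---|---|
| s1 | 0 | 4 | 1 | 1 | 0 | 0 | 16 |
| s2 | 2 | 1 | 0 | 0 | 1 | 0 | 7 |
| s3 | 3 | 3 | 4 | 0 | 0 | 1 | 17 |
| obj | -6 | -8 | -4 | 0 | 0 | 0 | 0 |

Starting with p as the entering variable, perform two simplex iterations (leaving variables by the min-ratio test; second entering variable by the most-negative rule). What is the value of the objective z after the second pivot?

41

Ratio test on column p — row 1: entry 0 ≤ 0; row 2: 7/2 = 7/2; row 3: 17/3 = 17/3. Minimum is 7/2 at row 2 (s2 leaves); pivot element 2.
Pivot on row 2; the obj-row RHS becomes 0 − (-6)·(7/2) = 21.
Next entering variable (most negative obj-row entry -5): q.
Ratio test on column q — row 1: 16/4 = 4; row 2: (7/2)/(1/2) = 7; row 3: (13/2)/(3/2) = 13/3. Minimum is 4 at row 1 (s1 leaves); pivot element 4.
After the second pivot the obj-row RHS is 21 − (-5)·4 = 41.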